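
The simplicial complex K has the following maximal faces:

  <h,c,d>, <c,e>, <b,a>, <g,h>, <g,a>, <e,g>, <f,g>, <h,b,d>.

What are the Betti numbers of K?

b_0 = 1, b_1 = 2, b_2 = 0.

K has 8 vertices, 11 edges, 2 triangles.
rank ∂_0 = 0, rank ∂_1 = 7 ⇒ b_0 = 8 − 0 − 7 = 1; all invariant factors of ∂_1 are 1 so no torsion. So H_0 = Z.
rank ∂_1 = 7, rank ∂_2 = 2 ⇒ b_1 = 11 − 7 − 2 = 2; all invariant factors of ∂_2 are 1 so no torsion. So H_1 = Z^2.
rank ∂_2 = 2, rank ∂_3 = 0 ⇒ b_2 = 2 − 2 − 0 = 0. So H_2 = 0.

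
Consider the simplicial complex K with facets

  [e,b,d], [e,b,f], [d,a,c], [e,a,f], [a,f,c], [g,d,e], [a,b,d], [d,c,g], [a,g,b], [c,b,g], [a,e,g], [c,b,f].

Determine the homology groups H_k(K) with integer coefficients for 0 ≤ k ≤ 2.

H_0 = Z,  H_1 = Z/2Z,  H_2 = 0.

Fix the vertex order a < b < c < d < e < f < g and write every simplex with vertices in increasing order. Then dim K = 2 and the simplices of K are:

  0-simplices (7): a, b, c, d, e, f, g
  1-simplices (18): ab, ac, ad, ae, af, ag, bc, bd, be, bf, bg, cd, cf, cg, de, dg, ef, eg
  2-simplices (12): abd, abg, acd, acf, aef, aeg, bcf, bcg, bde, bef, cdg, deg

giving chain groups C_0 ≅ Z^7, C_1 ≅ Z^18, C_2 ≅ Z^12.

∂_1: C_1 → C_0 is given by ∂[p,q] = [q] − [p].
The resulting 7×18 matrix has rank 6, and its Smith normal form has invariant factors (1,1,1,1,1,1).

The boundary map ∂_2: C_2 → C_1 sends each 2-simplex [p,q,r] to [q,r] − [p,r] + [p,q]. For instance
  ∂deg = eg − dg + de,
  ∂cdg = dg − cg + cd.
The 18×12 boundary matrix has rank 12 and Smith normal form diag(1,1,1,1,1,1,1,1,1,1,1,2).

Reading off H_k = ker ∂_k / im ∂_{k+1}:

  H_0: rank C_0 − rank ∂_1 = 7 − 6 = 1, and the invariant factors of ∂_1 are all 1, so H_0 ≅ Z.
  H_1: rank ker ∂_1 − rank ∂_2 = (18 − 6) − 12 = 0, and ∂_2 has invariant factor 2 > 1, so H_1 ≅ Z/2Z.
  H_2: rank ker ∂_2 − rank ∂_3 = (12 − 12) − 0 = 0, and there is no ∂_3, so H_2 ≅ 0.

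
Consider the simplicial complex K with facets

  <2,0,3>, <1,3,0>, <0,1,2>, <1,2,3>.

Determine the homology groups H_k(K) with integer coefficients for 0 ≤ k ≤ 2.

H_0 ≅ Z,  H_1 = 0,  H_2 ≅ Z.

Take the total order 0 < 1 < 2 < 3 on the vertex set. Then K (dimension 2) consists of the simplices:

  0-simplices (4): [0], [1], [2], [3]
  1-simplices (6): [0,1], [0,2], [0,3], [1,2], [1,3], [2,3]
  2-simplices (4): [0,1,2], [0,1,3], [0,2,3], [1,2,3]

giving chain groups C_0 ≅ Z^4, C_1 ≅ Z^6, C_2 ≅ Z^4.

∂_1: C_1 → C_0 sends each edge [p,q] (with p < q) to q − p.
The 4×6 boundary matrix has rank 3 and Smith normal form diag(1,1,1).

∂_2: C_2 → C_1 acts by ∂[p,q,r] = [q,r] − [p,r] + [p,q]. For instance
  ∂[1,2,3] = [2,3] − [1,3] + [1,2],
  ∂[0,1,3] = [1,3] − [0,3] + [0,1].
The 6×4 boundary matrix has rank 3 and Smith normal form diag(1,1,1).

From H_k ≅ ker(∂_k) / im(∂_{k+1}) we obtain:

  H_0: rank C_0 − rank ∂_1 = 4 − 3 = 1, and the invariant factors of ∂_1 are all 1, so H_0 = Z.
  H_1: rank ker ∂_1 − rank ∂_2 = (6 − 3) − 3 = 0, and the invariant factors of ∂_2 are all 1, so H_1 = 0.
  H_2: rank ker ∂_2 − rank ∂_3 = (4 − 3) − 0 = 1, and there is no ∂_3, so H_2 = Z.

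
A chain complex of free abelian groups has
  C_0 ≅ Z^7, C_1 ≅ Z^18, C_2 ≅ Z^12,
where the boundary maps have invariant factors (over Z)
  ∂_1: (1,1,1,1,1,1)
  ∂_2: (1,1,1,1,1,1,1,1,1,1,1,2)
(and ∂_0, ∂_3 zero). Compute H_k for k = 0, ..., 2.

H_0 = Z,  H_1 = Z/2,  H_2 = 0.

H_0: b_0 = 7 − 0 − 6 = 1; torsion from ∂_1 factors > 1: none. So H_0 = Z.
H_1: b_1 = 18 − 6 − 12 = 0; torsion from ∂_2 factors > 1: [2]. So H_1 = Z/2.
H_2: b_2 = 12 − 12 − 0 = 0; torsion from ∂_3 factors > 1: none. So H_2 = 0.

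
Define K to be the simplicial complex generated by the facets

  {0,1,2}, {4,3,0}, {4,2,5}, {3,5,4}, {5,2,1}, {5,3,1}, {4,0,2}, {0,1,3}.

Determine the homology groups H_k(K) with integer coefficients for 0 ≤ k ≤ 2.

H_0 = Z,  H_1 = 0,  H_2 = Z.

Fix the vertex order 0 < 1 < 2 < 3 < 4 < 5 and write every simplex with vertices in increasing order. Then dim K = 2 and the simplices of K are:

  0-simplices (6): [0], [1], [2], [3], [4], [5]
  1-simplices (12): [0,1], [0,2], [0,3], [0,4], [1,2], [1,3], [1,5], [2,4], [2,5], [3,4], [3,5], [4,5]
  2-simplices (8): [0,1,2], [0,1,3], [0,2,4], [0,3,4], [1,2,5], [1,3,5], [2,4,5], [3,4,5]

Hence C_0 ≅ Z^6, C_1 ≅ Z^12, C_2 ≅ Z^8.

The boundary map ∂_1: C_1 → C_0 is given by ∂[p,q] = [q] − [p]. For instance
  ∂[4,5] = [5] − [4].
This gives a 6×12 integer matrix of rank 5; reducing to Smith normal form yields diagonal entries (1,1,1,1,1).

∂_2: C_2 → C_1 sends each 2-simplex [p,q,r] to [q,r] − [p,r] + [p,q]. For instance
  ∂[2,4,5] = [4,5] − [2,5] + [2,4],
  ∂[1,2,5] = [2,5] − [1,5] + [1,2].
The resulting 12×8 matrix has rank 7, and its Smith normal form has invariant factors (1,1,1,1,1,1,1).

Now H_k = ker ∂_k / im ∂_{k+1}, so:

  H_0: rank C_0 − rank ∂_1 = 6 − 5 = 1, and the invariant factors of ∂_1 are all 1, so H_0 ≅ Z.
  H_1: rank ker ∂_1 − rank ∂_2 = (12 − 5) − 7 = 0, and the invariant factors of ∂_2 are all 1, so H_1 ≅ 0.
  H_2: rank ker ∂_2 − rank ∂_3 = (8 − 7) − 0 = 1, and there is no ∂_3, so H_2 ≅ Z.

As a check, the Euler characteristic is 6 − 12 + 8 = 2, which agrees with 1 − 0 + 1 = 2.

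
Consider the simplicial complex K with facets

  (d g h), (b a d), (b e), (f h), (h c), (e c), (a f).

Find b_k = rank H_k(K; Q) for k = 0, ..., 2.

b_0 = 1, b_1 = 2, b_2 = 0.

Take the total order a < b < c < d < e < f < g < h on the vertex set. Then K (dimension 2) consists of the simplices:

  0-simplices (8): a, b, c, d, e, f, g, h
  1-simplices (11): ab, ad, af, bd, be, ce, ch, dg, dh, fh, gh
  2-simplices (2): abd, dgh

giving chain groups C_0 ≅ Z^8, C_1 ≅ Z^11, C_2 ≅ Z^2.

∂_1: C_1 → C_0 is given by ∂[p,q] = [q] − [p]. For instance
  ∂bd = d − b.
As a 8×11 matrix over Z this has rank 7, with invariant factors (1,1,1,1,1,1,1).

Boundary ∂_2: C_2 → C_1 sends each 2-simplex [p,q,r] to [q,r] − [p,r] + [p,q]. For instance
  ∂dgh = gh − dh + dg,
  ∂abd = bd − ad + ab.
As a 11×2 matrix over Z this has rank 2, with invariant factors (1,1).

Computing H_k = (kernel of ∂_k) / (image of ∂_{k+1}):

  H_0: rank C_0 − rank ∂_1 = 8 − 7 = 1, and the invariant factors of ∂_1 are all 1, so H_0 = Z.
  H_1: rank ker ∂_1 − rank ∂_2 = (11 − 7) − 2 = 2, and the invariant factors of ∂_2 are all 1, so H_1 = Z^2.
  H_2: rank ker ∂_2 − rank ∂_3 = (2 − 2) − 0 = 0, and there is no ∂_3, so H_2 = 0.

Hence the Betti numbers are b_0 = 1, b_1 = 2, b_2 = 0.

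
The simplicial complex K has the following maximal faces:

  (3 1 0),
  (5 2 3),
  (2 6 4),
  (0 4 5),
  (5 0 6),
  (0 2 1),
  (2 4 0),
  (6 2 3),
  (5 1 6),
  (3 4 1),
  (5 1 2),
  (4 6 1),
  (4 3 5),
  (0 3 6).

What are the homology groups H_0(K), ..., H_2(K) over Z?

H_0 = Z,  H_1 = Z^2,  H_2 = Z.

K has 7 vertices, 21 edges, 14 triangles.
rank ∂_0 = 0, rank ∂_1 = 6 ⇒ b_0 = 7 − 0 − 6 = 1; all invariant factors of ∂_1 are 1 so no torsion. So H_0 = Z.
rank ∂_1 = 6, rank ∂_2 = 13 ⇒ b_1 = 21 − 6 − 13 = 2; all invariant factors of ∂_2 are 1 so no torsion. So H_1 = Z^2.
rank ∂_2 = 13, rank ∂_3 = 0 ⇒ b_2 = 14 − 13 − 0 = 1. So H_2 = Z.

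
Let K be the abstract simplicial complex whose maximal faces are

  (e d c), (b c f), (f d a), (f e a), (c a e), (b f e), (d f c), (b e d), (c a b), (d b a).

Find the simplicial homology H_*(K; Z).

H_0 ≅ Z,  H_1 ≅ Z/2Z,  H_2 = 0.

We work with the vertex ordering a < b < c < d < e < f. The simplices of K, each written with vertices in increasing order, are:

  0-simplices (6): a, b, c, d, e, f
  1-simplices (15): ab, ac, ad, ae, af, bc, bd, be, bf, cd, ce, cf, de, df, ef
  2-simplices (10): abc, abd, ace, adf, aef, bcf, bde, bef, cde, cdf

giving chain groups C_0 ≅ Z^6, C_1 ≅ Z^15, C_2 ≅ Z^10.

∂_1: C_1 → C_0 is given by ∂[p,q] = [q] − [p]. For instance
  ∂df = f − d.
The resulting 6×15 matrix has rank 5, and its Smith normal form has invariant factors (1,1,1,1,1).

The boundary map ∂_2: C_2 → C_1 sends each 2-simplex [p,q,r] to [q,r] − [p,r] + [p,q]. For instance
  ∂cdf = df − cf + cd,
  ∂aef = ef − af + ae.
The 15×10 boundary matrix has rank 10 and Smith normal form diag(1,1,1,1,1,1,1,1,1,2).

From H_k ≅ ker(∂_k) / im(∂_{k+1}) we obtain:

  H_0: rank C_0 − rank ∂_1 = 6 − 5 = 1, and the invariant factors of ∂_1 are all 1, so H_0 ≅ Z.
  H_1: rank ker ∂_1 − rank ∂_2 = (15 − 5) − 10 = 0, and ∂_2 has invariant factor 2 > 1, so H_1 ≅ Z/2Z.
  H_2: rank ker ∂_2 − rank ∂_3 = (10 − 10) − 0 = 0, and there is no ∂_3, so H_2 ≅ 0.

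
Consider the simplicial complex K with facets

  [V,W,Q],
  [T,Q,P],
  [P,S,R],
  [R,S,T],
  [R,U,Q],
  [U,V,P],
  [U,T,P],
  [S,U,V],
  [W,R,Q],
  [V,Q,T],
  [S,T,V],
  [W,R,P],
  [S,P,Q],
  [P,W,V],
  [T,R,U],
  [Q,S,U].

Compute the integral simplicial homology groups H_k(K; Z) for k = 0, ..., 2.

Order the vertices as P < Q < R < S < T < U < V < W. Listing each simplex with vertices in this order, K has dimension 2 with simplices:

  0-simplices (8): P, Q, R, S, T, U, V, W
  1-simplices (24): PQ, PR, PS, PT, PU, PV, PW, QR, QS, QT, QU, QV, QW, RS, RT, RU, RW, ST, SU, SV, TU, TV, UV, VW
  2-simplices (16): PQS, PQT, PRS, PRW, PTU, PUV, PVW, QRU, QRW, QSU, QTV, QVW, RST, RTU, STV, SUV

giving chain groups C_0 ≅ Z^8, C_1 ≅ Z^24, C_2 ≅ Z^16.

The boundary map ∂_1: C_1 → C_0 maps an edge to its endpoints' difference, ∂[p,q] = q − p.
This gives a 8×24 integer matrix of rank 7; reducing to Smith normal form yields diagonal entries (1,1,1,1,1,1,1).

The boundary map ∂_2: C_2 → C_1 acts by ∂[p,q,r] = [q,r] − [p,r] + [p,q]. For instance
  ∂QVW = VW − QW + QV,
  ∂QTV = TV − QV + QT.
As a 24×16 matrix over Z this has rank 15, with invariant factors (1,1,1,1,1,1,1,1,1,1,1,1,1,1,1).

Now H_k = ker ∂_k / im ∂_{k+1}, so:

  H_0: rank C_0 − rank ∂_1 = 8 − 7 = 1, and the invariant factors of ∂_1 are all 1, so H_0 = Z.
  H_1: rank ker ∂_1 − rank ∂_2 = (24 − 7) − 15 = 2, and the invariant factors of ∂_2 are all 1, so H_1 = Z^2.
  H_2: rank ker ∂_2 − rank ∂_3 = (16 − 15) − 0 = 1, and there is no ∂_3, so H_2 = Z.

As a check, the Euler characteristic is 8 − 24 + 16 = 0, which agrees with 1 − 2 + 1 = 0.
(K is a triangulation of the torus T^2.)

H_0 = Z,  H_1 = Z^2,  H_2 = Z.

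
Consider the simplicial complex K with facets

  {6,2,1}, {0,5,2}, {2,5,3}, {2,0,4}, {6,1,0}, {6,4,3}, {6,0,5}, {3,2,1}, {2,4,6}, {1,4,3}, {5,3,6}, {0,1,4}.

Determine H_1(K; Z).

H_1 ≅ Z/2Z.

Order the vertices as 0 < 1 < 2 < 3 < 4 < 5 < 6. Listing each simplex with vertices in this order, K has dimension 2 with simplices:

  0-simplices (7): [0], [1], [2], [3], [4], [5], [6]
  1-simplices (18): [0,1], [0,2], [0,4], [0,5], [0,6], [1,2], [1,3], [1,4], [1,6], [2,3], [2,4], [2,5], [2,6], [3,4], [3,5], [3,6], [4,6], [5,6]
  2-simplices (12): [0,1,4], [0,1,6], [0,2,4], [0,2,5], [0,5,6], [1,2,3], [1,2,6], [1,3,4], [2,3,5], [2,4,6], [3,4,6], [3,5,6]

so the chain groups are C_0 ≅ Z^7, C_1 ≅ Z^18, C_2 ≅ Z^12.

The boundary map ∂_1: C_1 → C_0 is given by ∂[p,q] = [q] − [p]. For instance
  ∂[3,6] = [6] − [3].
This gives a 7×18 integer matrix of rank 6; reducing to Smith normal form yields diagonal entries (1,1,1,1,1,1).

Boundary ∂_2: C_2 → C_1 acts by ∂[p,q,r] = [q,r] − [p,r] + [p,q]. For instance
  ∂[0,2,5] = [2,5] − [0,5] + [0,2],
  ∂[0,1,4] = [1,4] − [0,4] + [0,1].
The resulting 18×12 matrix has rank 12, and its Smith normal form has invariant factors (1,1,1,1,1,1,1,1,1,1,1,2).

Reading off H_k = ker ∂_k / im ∂_{k+1}:

  H_1: rank ker ∂_1 − rank ∂_2 = (18 − 6) − 12 = 0, and ∂_2 has invariant factor 2 > 1, so H_1 ≅ Z/2Z.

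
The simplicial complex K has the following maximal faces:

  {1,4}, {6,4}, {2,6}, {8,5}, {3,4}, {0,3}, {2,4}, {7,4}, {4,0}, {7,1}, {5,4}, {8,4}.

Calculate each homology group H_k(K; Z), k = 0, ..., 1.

K has 9 vertices, 12 edges.
rank ∂_0 = 0, rank ∂_1 = 8 ⇒ b_0 = 9 − 0 − 8 = 1; all invariant factors of ∂_1 are 1 so no torsion. So H_0 ≅ Z.
rank ∂_1 = 8, rank ∂_2 = 0 ⇒ b_1 = 12 − 8 − 0 = 4. So H_1 ≅ Z^4.

H_0 ≅ Z,  H_1 ≅ Z^4.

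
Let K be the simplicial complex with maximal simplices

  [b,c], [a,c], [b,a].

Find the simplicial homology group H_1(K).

Take the total order a < b < c on the vertex set. Then K (dimension 1) consists of the simplices:

  0-simplices (3): a, b, c
  1-simplices (3): ab, ac, bc

giving chain groups C_0 ≅ Z^3, C_1 ≅ Z^3.

The boundary map ∂_1: C_1 → C_0 sends each edge [p,q] (with p < q) to q − p. For instance
  ∂bc = c − b.
The 3×3 boundary matrix has rank 2 and Smith normal form diag(1,1).

From H_k ≅ ker(∂_k) / im(∂_{k+1}) we obtain:

  H_1: rank ker ∂_1 − rank ∂_2 = (3 − 2) − 0 = 1, and there is no ∂_2, so H_1 ≅ Z.

H_1 = Z.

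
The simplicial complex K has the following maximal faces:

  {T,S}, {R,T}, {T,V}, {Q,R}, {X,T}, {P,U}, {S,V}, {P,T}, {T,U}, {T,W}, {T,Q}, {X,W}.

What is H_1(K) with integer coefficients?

H_1 ≅ Z^4.

Take the total order P < Q < R < S < T < U < V < W < X on the vertex set. Then K (dimension 1) consists of the simplices:

  0-simplices (9): P, Q, R, S, T, U, V, W, X
  1-simplices (12): PT, PU, QR, QT, RT, ST, SV, TU, TV, TW, TX, WX

so the chain groups are C_0 ≅ Z^9, C_1 ≅ Z^12.

The boundary map ∂_1: C_1 → C_0 maps an edge to its endpoints' difference, ∂[p,q] = q − p. For instance
  ∂QR = R − Q.
The resulting 9×12 matrix has rank 8, and its Smith normal form has invariant factors (1,1,1,1,1,1,1,1).

From H_k ≅ ker(∂_k) / im(∂_{k+1}) we obtain:

  H_1: rank ker ∂_1 − rank ∂_2 = (12 − 8) − 0 = 4, and there is no ∂_2, so H_1 ≅ Z^4.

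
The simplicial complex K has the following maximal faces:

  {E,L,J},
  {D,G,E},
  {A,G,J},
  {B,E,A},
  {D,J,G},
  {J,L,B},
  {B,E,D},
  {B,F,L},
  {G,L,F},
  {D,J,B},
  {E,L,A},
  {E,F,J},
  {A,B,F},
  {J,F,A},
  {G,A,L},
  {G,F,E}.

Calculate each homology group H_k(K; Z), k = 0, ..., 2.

Take the total order A < B < D < E < F < G < J < L on the vertex set. Then K (dimension 2) consists of the simplices:

  0-simplices (8): A, B, D, E, F, G, J, L
  1-simplices (24): AB, AE, AF, AG, AJ, AL, BD, BE, BF, BJ, BL, DE, DG, DJ, EF, EG, EJ, EL, FG, FJ, FL, GJ, GL, JL
  2-simplices (16): ABE, ABF, AEL, AFJ, AGJ, AGL, BDE, BDJ, BFL, BJL, DEG, DGJ, EFG, EFJ, EJL, FGL

so the chain groups are C_0 ≅ Z^8, C_1 ≅ Z^24, C_2 ≅ Z^16.

∂_1: C_1 → C_0 is given by ∂[p,q] = [q] − [p]. For instance
  ∂GL = L − G.
This gives a 8×24 integer matrix of rank 7; reducing to Smith normal form yields diagonal entries (1,1,1,1,1,1,1).

Boundary ∂_2: C_2 → C_1 acts by ∂[p,q,r] = [q,r] − [p,r] + [p,q]. For instance
  ∂ABF = BF − AF + AB,
  ∂DGJ = GJ − DJ + DG.
As a 24×16 matrix over Z this has rank 15, with invariant factors (1,1,1,1,1,1,1,1,1,1,1,1,1,1,1).

Computing H_k = (kernel of ∂_k) / (image of ∂_{k+1}):

  H_0: rank C_0 − rank ∂_1 = 8 − 7 = 1, and the invariant factors of ∂_1 are all 1, so H_0 ≅ Z.
  H_1: rank ker ∂_1 − rank ∂_2 = (24 − 7) − 15 = 2, and the invariant factors of ∂_2 are all 1, so H_1 ≅ Z^2.
  H_2: rank ker ∂_2 − rank ∂_3 = (16 − 15) − 0 = 1, and there is no ∂_3, so H_2 ≅ Z.

As a check, the Euler characteristic is 8 − 24 + 16 = 0, which agrees with 1 − 2 + 1 = 0.

H_0 ≅ Z,  H_1 ≅ Z^2,  H_2 ≅ Z.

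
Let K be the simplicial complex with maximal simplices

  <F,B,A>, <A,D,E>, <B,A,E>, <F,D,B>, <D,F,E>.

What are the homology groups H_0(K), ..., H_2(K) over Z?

We work with the vertex ordering A < B < D < E < F. The simplices of K, each written with vertices in increasing order, are:

  0-simplices (5): A, B, D, E, F
  1-simplices (10): AB, AD, AE, AF, BD, BE, BF, DE, DF, EF
  2-simplices (5): ABE, ABF, ADE, BDF, DEF

Hence C_0 ≅ Z^5, C_1 ≅ Z^10, C_2 ≅ Z^5.

Boundary ∂_1: C_1 → C_0 is given by ∂[p,q] = [q] − [p].
The 5×10 boundary matrix has rank 4 and Smith normal form diag(1,1,1,1).

The boundary map ∂_2: C_2 → C_1 maps a triangle to the signed sum of its edges. For instance
  ∂ABF = BF − AF + AB,
  ∂DEF = EF − DF + DE.
The 10×5 boundary matrix has rank 5 and Smith normal form diag(1,1,1,1,1).

Reading off H_k = ker ∂_k / im ∂_{k+1}:

  H_0: rank C_0 − rank ∂_1 = 5 − 4 = 1, and the invariant factors of ∂_1 are all 1, so H_0 = Z.
  H_1: rank ker ∂_1 − rank ∂_2 = (10 − 4) − 5 = 1, and the invariant factors of ∂_2 are all 1, so H_1 = Z.
  H_2: rank ker ∂_2 − rank ∂_3 = (5 − 5) − 0 = 0, and there is no ∂_3, so H_2 = 0.

(K is a triangulation of the Möbius band.)

H_0 ≅ Z,  H_1 ≅ Z,  H_2 = 0.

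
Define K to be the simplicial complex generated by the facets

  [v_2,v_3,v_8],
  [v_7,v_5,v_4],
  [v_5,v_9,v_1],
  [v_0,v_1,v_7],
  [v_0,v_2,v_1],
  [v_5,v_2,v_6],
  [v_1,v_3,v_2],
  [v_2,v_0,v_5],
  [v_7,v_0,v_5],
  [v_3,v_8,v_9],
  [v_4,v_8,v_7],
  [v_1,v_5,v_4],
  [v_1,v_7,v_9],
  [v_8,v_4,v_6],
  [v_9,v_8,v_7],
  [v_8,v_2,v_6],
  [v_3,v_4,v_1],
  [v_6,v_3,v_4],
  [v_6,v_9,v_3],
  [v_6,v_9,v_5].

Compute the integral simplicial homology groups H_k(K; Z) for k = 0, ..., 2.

H_0 = Z,  H_1 = Z ⊕ Z/2Z,  H_2 = 0.

We work with the vertex ordering v_0 < v_1 < v_2 < v_3 < v_4 < v_5 < v_6 < v_7 < v_8 < v_9. The simplices of K, each written with vertices in increasing order, are:

  0-simplices (10): [v_0], [v_1], [v_2], [v_3], [v_4], [v_5], [v_6], [v_7], [v_8], [v_9]
  1-simplices (30): (30 of them)
  2-simplices (20): (20 of them)

so the chain groups are C_0 ≅ Z^10, C_1 ≅ Z^30, C_2 ≅ Z^20.

Boundary ∂_1: C_1 → C_0 maps an edge to its endpoints' difference, ∂[p,q] = q − p. For instance
  ∂[v_1,v_7] = [v_7] − [v_1].
The resulting 10×30 matrix has rank 9, and its Smith normal form has invariant factors (1,1,1,1,1,1,1,1,1).

Boundary ∂_2: C_2 → C_1 acts by ∂[p,q,r] = [q,r] − [p,r] + [p,q]. For instance
  ∂[v_3,v_4,v_6] = [v_4,v_6] − [v_3,v_6] + [v_3,v_4],
  ∂[v_3,v_8,v_9] = [v_8,v_9] − [v_3,v_9] + [v_3,v_8].
The 30×20 boundary matrix has rank 20 and Smith normal form diag(1,1,1,1,1,1,1,1,1,1,1,1,1,1,1,1,1,1,1,2).

From H_k ≅ ker(∂_k) / im(∂_{k+1}) we obtain:

  H_0: rank C_0 − rank ∂_1 = 10 − 9 = 1, and the invariant factors of ∂_1 are all 1, so H_0 = Z.
  H_1: rank ker ∂_1 − rank ∂_2 = (30 − 9) − 20 = 1, and ∂_2 has invariant factor 2 > 1, so H_1 = Z ⊕ Z/2Z.
  H_2: rank ker ∂_2 − rank ∂_3 = (20 − 20) − 0 = 0, and there is no ∂_3, so H_2 = 0.

As a check, the Euler characteristic is 10 − 30 + 20 = 0, which agrees with 1 − 1 + 0 = 0.
(K is a triangulation of the Klein bottle.)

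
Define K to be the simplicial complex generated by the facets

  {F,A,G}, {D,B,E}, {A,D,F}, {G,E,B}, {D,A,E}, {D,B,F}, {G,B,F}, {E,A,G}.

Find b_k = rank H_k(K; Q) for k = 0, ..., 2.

b_0 = 1, b_1 = 0, b_2 = 1.

Take the total order A < B < D < E < F < G on the vertex set. Then K (dimension 2) consists of the simplices:

  0-simplices (6): A, B, D, E, F, G
  1-simplices (12): AD, AE, AF, AG, BD, BE, BF, BG, DE, DF, EG, FG
  2-simplices (8): ADE, ADF, AEG, AFG, BDE, BDF, BEG, BFG

giving chain groups C_0 ≅ Z^6, C_1 ≅ Z^12, C_2 ≅ Z^8.

∂_1: C_1 → C_0 is given by ∂[p,q] = [q] − [p]. For instance
  ∂AE = E − A.
As a 6×12 matrix over Z this has rank 5, with invariant factors (1,1,1,1,1).

∂_2: C_2 → C_1 sends each 2-simplex [p,q,r] to [q,r] − [p,r] + [p,q]. For instance
  ∂AEG = EG − AG + AE,
  ∂BEG = EG − BG + BE.
The 12×8 boundary matrix has rank 7 and Smith normal form diag(1,1,1,1,1,1,1).

Now H_k = ker ∂_k / im ∂_{k+1}, so:

  H_0: rank C_0 − rank ∂_1 = 6 − 5 = 1, and the invariant factors of ∂_1 are all 1, so H_0 = Z.
  H_1: rank ker ∂_1 − rank ∂_2 = (12 − 5) − 7 = 0, and the invariant factors of ∂_2 are all 1, so H_1 = 0.
  H_2: rank ker ∂_2 − rank ∂_3 = (8 − 7) − 0 = 1, and there is no ∂_3, so H_2 = Z.

Hence the Betti numbers are b_0 = 1, b_1 = 0, b_2 = 1.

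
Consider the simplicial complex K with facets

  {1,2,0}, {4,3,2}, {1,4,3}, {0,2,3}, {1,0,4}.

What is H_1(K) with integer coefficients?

H_1 = Z.

Order the vertices as 0 < 1 < 2 < 3 < 4. Listing each simplex with vertices in this order, K has dimension 2 with simplices:

  0-simplices (5): [0], [1], [2], [3], [4]
  1-simplices (10): [0,1], [0,2], [0,3], [0,4], [1,2], [1,3], [1,4], [2,3], [2,4], [3,4]
  2-simplices (5): [0,1,2], [0,1,4], [0,2,3], [1,3,4], [2,3,4]

so the chain groups are C_0 ≅ Z^5, C_1 ≅ Z^10, C_2 ≅ Z^5.

Boundary ∂_1: C_1 → C_0 sends each edge [p,q] (with p < q) to q − p. For instance
  ∂[0,4] = [4] − [0].
This gives a 5×10 integer matrix of rank 4; reducing to Smith normal form yields diagonal entries (1,1,1,1).

The boundary map ∂_2: C_2 → C_1 maps a triangle to the signed sum of its edges. For instance
  ∂[0,1,4] = [1,4] − [0,4] + [0,1],
  ∂[0,1,2] = [1,2] − [0,2] + [0,1].
As a 10×5 matrix over Z this has rank 5, with invariant factors (1,1,1,1,1).

From H_k ≅ ker(∂_k) / im(∂_{k+1}) we obtain:

  H_1: rank ker ∂_1 − rank ∂_2 = (10 − 4) − 5 = 1, and the invariant factors of ∂_2 are all 1, so H_1 = Z.

(K is a triangulation of the Möbius band.)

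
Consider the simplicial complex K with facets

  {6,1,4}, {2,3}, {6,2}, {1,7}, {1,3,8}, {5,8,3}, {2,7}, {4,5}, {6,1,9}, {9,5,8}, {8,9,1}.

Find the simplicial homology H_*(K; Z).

We work with the vertex ordering 1 < 2 < 3 < 4 < 5 < 6 < 7 < 8 < 9. The simplices of K, each written with vertices in increasing order, are:

  0-simplices (9): [1], [2], [3], [4], [5], [6], [7], [8], [9]
  1-simplices (17): [1,3], [1,4], [1,6], [1,7], [1,8], [1,9], [2,3], [2,6], [2,7], [3,5], [3,8], [4,5], [4,6], [5,8], [5,9], [6,9], [8,9]
  2-simplices (6): [1,3,8], [1,4,6], [1,6,9], [1,8,9], [3,5,8], [5,8,9]

Hence C_0 ≅ Z^9, C_1 ≅ Z^17, C_2 ≅ Z^6.

∂_1: C_1 → C_0 sends each edge [p,q] (with p < q) to q − p. For instance
  ∂[1,9] = [9] − [1].
The resulting 9×17 matrix has rank 8, and its Smith normal form has invariant factors (1,1,1,1,1,1,1,1).

The boundary map ∂_2: C_2 → C_1 sends each 2-simplex [p,q,r] to [q,r] − [p,r] + [p,q]. For instance
  ∂[1,6,9] = [6,9] − [1,9] + [1,6],
  ∂[3,5,8] = [5,8] − [3,8] + [3,5].
As a 17×6 matrix over Z this has rank 6, with invariant factors (1,1,1,1,1,1).

From H_k ≅ ker(∂_k) / im(∂_{k+1}) we obtain:

  H_0: rank C_0 − rank ∂_1 = 9 − 8 = 1, and the invariant factors of ∂_1 are all 1, so H_0 ≅ Z.
  H_1: rank ker ∂_1 − rank ∂_2 = (17 − 8) − 6 = 3, and the invariant factors of ∂_2 are all 1, so H_1 ≅ Z^3.
  H_2: rank ker ∂_2 − rank ∂_3 = (6 − 6) − 0 = 0, and there is no ∂_3, so H_2 ≅ 0.

H_0 = Z,  H_1 = Z^3,  H_2 = 0.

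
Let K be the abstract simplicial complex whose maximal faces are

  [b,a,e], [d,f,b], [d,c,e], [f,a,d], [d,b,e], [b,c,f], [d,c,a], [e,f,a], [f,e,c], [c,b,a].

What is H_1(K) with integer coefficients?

H_1 ≅ Z/2.

We work with the vertex ordering a < b < c < d < e < f. The simplices of K, each written with vertices in increasing order, are:

  0-simplices (6): a, b, c, d, e, f
  1-simplices (15): ab, ac, ad, ae, af, bc, bd, be, bf, cd, ce, cf, de, df, ef
  2-simplices (10): abc, abe, acd, adf, aef, bcf, bde, bdf, cde, cef

so the chain groups are C_0 ≅ Z^6, C_1 ≅ Z^15, C_2 ≅ Z^10.

∂_1: C_1 → C_0 maps an edge to its endpoints' difference, ∂[p,q] = q − p.
The 6×15 boundary matrix has rank 5 and Smith normal form diag(1,1,1,1,1).

Boundary ∂_2: C_2 → C_1 sends each 2-simplex [p,q,r] to [q,r] − [p,r] + [p,q]. For instance
  ∂adf = df − af + ad,
  ∂acd = cd − ad + ac.
As a 15×10 matrix over Z this has rank 10, with invariant factors (1,1,1,1,1,1,1,1,1,2).

Now H_k = ker ∂_k / im ∂_{k+1}, so:

  H_1: rank ker ∂_1 − rank ∂_2 = (15 − 5) − 10 = 0, and ∂_2 has invariant factor 2 > 1, so H_1 = Z/2.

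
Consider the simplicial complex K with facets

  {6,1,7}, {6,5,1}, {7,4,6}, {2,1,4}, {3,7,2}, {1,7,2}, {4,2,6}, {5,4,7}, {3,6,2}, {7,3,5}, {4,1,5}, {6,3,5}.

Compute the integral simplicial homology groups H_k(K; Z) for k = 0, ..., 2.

H_0 = Z,  H_1 = Z/2,  H_2 = 0.

Fix the vertex order 1 < 2 < 3 < 4 < 5 < 6 < 7 and write every simplex with vertices in increasing order. Then dim K = 2 and the simplices of K are:

  0-simplices (7): [1], [2], [3], [4], [5], [6], [7]
  1-simplices (18): [1,2], [1,4], [1,5], [1,6], [1,7], [2,3], [2,4], [2,6], [2,7], [3,5], [3,6], [3,7], [4,5], [4,6], [4,7], [5,6], [5,7], [6,7]
  2-simplices (12): [1,2,4], [1,2,7], [1,4,5], [1,5,6], [1,6,7], [2,3,6], [2,3,7], [2,4,6], [3,5,6], [3,5,7], [4,5,7], [4,6,7]

so the chain groups are C_0 ≅ Z^7, C_1 ≅ Z^18, C_2 ≅ Z^12.

The boundary map ∂_1: C_1 → C_0 is given by ∂[p,q] = [q] − [p]. For instance
  ∂[4,5] = [5] − [4].
The 7×18 boundary matrix has rank 6 and Smith normal form diag(1,1,1,1,1,1).

The boundary map ∂_2: C_2 → C_1 sends each 2-simplex [p,q,r] to [q,r] − [p,r] + [p,q]. For instance
  ∂[1,6,7] = [6,7] − [1,7] + [1,6],
  ∂[1,2,4] = [2,4] − [1,4] + [1,2].
This gives a 18×12 integer matrix of rank 12; reducing to Smith normal form yields diagonal entries (1,1,1,1,1,1,1,1,1,1,1,2).

Now H_k = ker ∂_k / im ∂_{k+1}, so:

  H_0: rank C_0 − rank ∂_1 = 7 − 6 = 1, and the invariant factors of ∂_1 are all 1, so H_0 = Z.
  H_1: rank ker ∂_1 − rank ∂_2 = (18 − 6) − 12 = 0, and ∂_2 has invariant factor 2 > 1, so H_1 = Z/2.
  H_2: rank ker ∂_2 − rank ∂_3 = (12 − 12) − 0 = 0, and there is no ∂_3, so H_2 = 0.

As a check, the Euler characteristic is 7 − 18 + 12 = 1, which agrees with 1 − 0 + 0 = 1.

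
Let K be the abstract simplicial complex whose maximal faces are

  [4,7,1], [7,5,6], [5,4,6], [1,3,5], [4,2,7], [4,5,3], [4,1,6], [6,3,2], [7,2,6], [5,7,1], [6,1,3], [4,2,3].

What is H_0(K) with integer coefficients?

H_0 ≅ Z.

We work with the vertex ordering 1 < 2 < 3 < 4 < 5 < 6 < 7. The simplices of K, each written with vertices in increasing order, are:

  0-simplices (7): [1], [2], [3], [4], [5], [6], [7]
  1-simplices (18): [1,3], [1,4], [1,5], [1,6], [1,7], [2,3], [2,4], [2,6], [2,7], [3,4], [3,5], [3,6], [4,5], [4,6], [4,7], [5,6], [5,7], [6,7]
  2-simplices (12): [1,3,5], [1,3,6], [1,4,6], [1,4,7], [1,5,7], [2,3,4], [2,3,6], [2,4,7], [2,6,7], [3,4,5], [4,5,6], [5,6,7]

Hence C_0 ≅ Z^7, C_1 ≅ Z^18, C_2 ≅ Z^12.

∂_1: C_1 → C_0 maps an edge to its endpoints' difference, ∂[p,q] = q − p. For instance
  ∂[2,6] = [6] − [2].
As a 7×18 matrix over Z this has rank 6, with invariant factors (1,1,1,1,1,1).

Boundary ∂_2: C_2 → C_1 sends each 2-simplex [p,q,r] to [q,r] − [p,r] + [p,q]. For instance
  ∂[2,4,7] = [4,7] − [2,7] + [2,4],
  ∂[3,4,5] = [4,5] − [3,5] + [3,4].
This gives a 18×12 integer matrix of rank 12; reducing to Smith normal form yields diagonal entries (1,1,1,1,1,1,1,1,1,1,1,2).

Computing H_k = (kernel of ∂_k) / (image of ∂_{k+1}):

  H_0: rank C_0 − rank ∂_1 = 7 − 6 = 1, and the invariant factors of ∂_1 are all 1, so H_0 ≅ Z.

(K is a triangulation of the real projective plane RP^2.)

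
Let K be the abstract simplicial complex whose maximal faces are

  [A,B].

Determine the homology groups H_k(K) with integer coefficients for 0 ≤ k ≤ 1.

Take the total order A < B on the vertex set. Then K (dimension 1) consists of the simplices:

  0-simplices (2): A, B
  1-simplices (1): AB

Hence C_0 ≅ Z^2, C_1 ≅ Z^1.

∂_1: C_1 → C_0 is given by ∂[p,q] = [q] − [p]. For instance
  ∂AB = B − A.
The 2×1 boundary matrix has rank 1 and Smith normal form diag(1).

Computing H_k = (kernel of ∂_k) / (image of ∂_{k+1}):

  H_0: rank C_0 − rank ∂_1 = 2 − 1 = 1, and the invariant factors of ∂_1 are all 1, so H_0 ≅ Z.
  H_1: rank ker ∂_1 − rank ∂_2 = (1 − 1) − 0 = 0, and there is no ∂_2, so H_1 ≅ 0.

H_0 ≅ Z,  H_1 = 0.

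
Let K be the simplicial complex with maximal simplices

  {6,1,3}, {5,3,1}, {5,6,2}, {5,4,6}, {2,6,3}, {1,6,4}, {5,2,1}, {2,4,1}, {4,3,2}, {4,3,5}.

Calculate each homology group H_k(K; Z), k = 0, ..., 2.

K has 6 vertices, 15 edges, 10 triangles.
rank ∂_0 = 0, rank ∂_1 = 5 ⇒ b_0 = 6 − 0 − 5 = 1; all invariant factors of ∂_1 are 1 so no torsion. So H_0 = Z.
rank ∂_1 = 5, rank ∂_2 = 10 ⇒ b_1 = 15 − 5 − 10 = 0; ∂_2 has invariant factor(s) [2] giving torsion. So H_1 = Z/2.
rank ∂_2 = 10, rank ∂_3 = 0 ⇒ b_2 = 10 − 10 − 0 = 0. So H_2 = 0.

H_0 ≅ Z,  H_1 ≅ Z/2,  H_2 = 0.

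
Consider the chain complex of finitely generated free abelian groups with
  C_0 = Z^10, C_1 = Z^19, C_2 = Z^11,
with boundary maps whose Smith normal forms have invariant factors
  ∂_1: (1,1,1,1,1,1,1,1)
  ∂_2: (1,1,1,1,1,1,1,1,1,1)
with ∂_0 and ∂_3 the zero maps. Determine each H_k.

H_0: b_0 = 10 − 0 − 8 = 2; torsion from ∂_1 factors > 1: none. So H_0 ≅ Z^2.
H_1: b_1 = 19 − 8 − 10 = 1; torsion from ∂_2 factors > 1: none. So H_1 ≅ Z.
H_2: b_2 = 11 − 10 − 0 = 1; torsion from ∂_3 factors > 1: none. So H_2 ≅ Z.

H_0 ≅ Z^2,  H_1 ≅ Z,  H_2 ≅ Z.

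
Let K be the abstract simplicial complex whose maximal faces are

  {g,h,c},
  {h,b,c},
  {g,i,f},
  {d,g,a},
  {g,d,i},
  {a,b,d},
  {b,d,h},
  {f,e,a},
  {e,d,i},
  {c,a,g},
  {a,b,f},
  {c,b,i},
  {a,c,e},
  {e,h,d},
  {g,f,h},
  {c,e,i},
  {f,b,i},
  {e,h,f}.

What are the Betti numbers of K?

K has 9 vertices, 27 edges, 18 triangles.
rank ∂_0 = 0, rank ∂_1 = 8 ⇒ b_0 = 9 − 0 − 8 = 1; all invariant factors of ∂_1 are 1 so no torsion. So H_0 ≅ Z.
rank ∂_1 = 8, rank ∂_2 = 17 ⇒ b_1 = 27 − 8 − 17 = 2; all invariant factors of ∂_2 are 1 so no torsion. So H_1 ≅ Z^2.
rank ∂_2 = 17, rank ∂_3 = 0 ⇒ b_2 = 18 − 17 − 0 = 1. So H_2 ≅ Z.

b_0 = 1, b_1 = 2, b_2 = 1.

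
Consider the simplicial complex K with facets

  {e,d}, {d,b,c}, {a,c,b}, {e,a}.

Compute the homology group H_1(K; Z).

Fix the vertex order a < b < c < d < e and write every simplex with vertices in increasing order. Then dim K = 2 and the simplices of K are:

  0-simplices (5): a, b, c, d, e
  1-simplices (7): ab, ac, ae, bc, bd, cd, de
  2-simplices (2): abc, bcd

giving chain groups C_0 ≅ Z^5, C_1 ≅ Z^7, C_2 ≅ Z^2.

∂_1: C_1 → C_0 sends each edge [p,q] (with p < q) to q − p.
The 5×7 boundary matrix has rank 4 and Smith normal form diag(1,1,1,1).

Boundary ∂_2: C_2 → C_1 acts by ∂[p,q,r] = [q,r] − [p,r] + [p,q]. For instance
  ∂bcd = cd − bd + bc,
  ∂abc = bc − ac + ab.
This gives a 7×2 integer matrix of rank 2; reducing to Smith normal form yields diagonal entries (1,1).

Now H_k = ker ∂_k / im ∂_{k+1}, so:

  H_1: rank ker ∂_1 − rank ∂_2 = (7 − 4) − 2 = 1, and the invariant factors of ∂_2 are all 1, so H_1 = Z.

H_1 = Z.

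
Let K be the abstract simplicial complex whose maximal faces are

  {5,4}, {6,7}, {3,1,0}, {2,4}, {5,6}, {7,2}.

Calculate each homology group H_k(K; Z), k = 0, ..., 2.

H_0 ≅ Z^2,  H_1 ≅ Z,  H_2 = 0.

Take the total order 0 < 1 < 2 < 3 < 4 < 5 < 6 < 7 on the vertex set. Then K (dimension 2) consists of the simplices:

  0-simplices (8): [0], [1], [2], [3], [4], [5], [6], [7]
  1-simplices (8): [0,1], [0,3], [1,3], [2,4], [2,7], [4,5], [5,6], [6,7]
  2-simplices (1): [0,1,3]

Hence C_0 ≅ Z^8, C_1 ≅ Z^8, C_2 ≅ Z^1.

∂_1: C_1 → C_0 sends each edge [p,q] (with p < q) to q − p. For instance
  ∂[2,4] = [4] − [2].
The resulting 8×8 matrix has rank 6, and its Smith normal form has invariant factors (1,1,1,1,1,1).

∂_2: C_2 → C_1 acts by ∂[p,q,r] = [q,r] − [p,r] + [p,q]. For instance
  ∂[0,1,3] = [1,3] − [0,3] + [0,1].
This gives a 8×1 integer matrix of rank 1; reducing to Smith normal form yields diagonal entries (1).

From H_k ≅ ker(∂_k) / im(∂_{k+1}) we obtain:

  H_0: rank C_0 − rank ∂_1 = 8 − 6 = 2, and the invariant factors of ∂_1 are all 1, so H_0 ≅ Z^2.
  H_1: rank ker ∂_1 − rank ∂_2 = (8 − 6) − 1 = 1, and the invariant factors of ∂_2 are all 1, so H_1 ≅ Z.
  H_2: rank ker ∂_2 − rank ∂_3 = (1 − 1) − 0 = 0, and there is no ∂_3, so H_2 ≅ 0.

(K is a triangulation of the disjoint union of the 2-simplex and the circle S^1.)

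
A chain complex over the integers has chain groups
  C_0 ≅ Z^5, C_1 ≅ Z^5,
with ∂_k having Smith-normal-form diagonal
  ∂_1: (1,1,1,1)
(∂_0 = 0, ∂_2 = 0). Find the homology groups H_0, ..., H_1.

H_0: b_0 = 5 − 0 − 4 = 1; torsion from ∂_1 factors > 1: none. So H_0 = Z.
H_1: b_1 = 5 − 4 − 0 = 1; torsion from ∂_2 factors > 1: none. So H_1 = Z.

H_0 = Z,  H_1 = Z.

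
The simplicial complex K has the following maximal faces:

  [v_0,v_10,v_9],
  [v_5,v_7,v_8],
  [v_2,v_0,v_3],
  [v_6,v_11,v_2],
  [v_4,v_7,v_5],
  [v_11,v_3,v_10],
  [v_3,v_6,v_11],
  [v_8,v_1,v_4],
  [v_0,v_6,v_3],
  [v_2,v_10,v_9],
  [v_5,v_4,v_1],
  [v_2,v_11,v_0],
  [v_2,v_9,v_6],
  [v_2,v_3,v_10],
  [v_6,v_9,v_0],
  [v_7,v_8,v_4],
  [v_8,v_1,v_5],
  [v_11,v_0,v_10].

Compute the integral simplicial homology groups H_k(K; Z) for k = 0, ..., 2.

We work with the vertex ordering v_0 < v_1 < v_2 < v_3 < v_4 < v_5 < v_6 < v_7 < v_8 < v_9 < v_10 < v_11. The simplices of K, each written with vertices in increasing order, are:

  0-simplices (12): [v_0], [v_1], [v_2], [v_3], [v_4], [v_5], [v_6], [v_7], [v_8], [v_9], [v_10], [v_11]
  1-simplices (27): (27 of them)
  2-simplices (18): (18 of them)

Hence C_0 ≅ Z^12, C_1 ≅ Z^27, C_2 ≅ Z^18.

Boundary ∂_1: C_1 → C_0 maps an edge to its endpoints' difference, ∂[p,q] = q − p.
The 12×27 boundary matrix has rank 10 and Smith normal form diag(1,1,1,1,1,1,1,1,1,1).

Boundary ∂_2: C_2 → C_1 acts by ∂[p,q,r] = [q,r] − [p,r] + [p,q]. For instance
  ∂[v_0,v_6,v_9] = [v_6,v_9] − [v_0,v_9] + [v_0,v_6],
  ∂[v_2,v_6,v_9] = [v_6,v_9] − [v_2,v_9] + [v_2,v_6].
The resulting 27×18 matrix has rank 17, and its Smith normal form has invariant factors (1,1,1,1,1,1,1,1,1,1,1,1,1,1,1,1,2).

From H_k ≅ ker(∂_k) / im(∂_{k+1}) we obtain:

  H_0: rank C_0 − rank ∂_1 = 12 − 10 = 2, and the invariant factors of ∂_1 are all 1, so H_0 ≅ Z^2.
  H_1: rank ker ∂_1 − rank ∂_2 = (27 − 10) − 17 = 0, and ∂_2 has invariant factor 2 > 1, so H_1 ≅ Z/2Z.
  H_2: rank ker ∂_2 − rank ∂_3 = (18 − 17) − 0 = 1, and there is no ∂_3, so H_2 ≅ Z.

(K is a triangulation of the disjoint union of the 2-sphere S^2 and the real projective plane RP^2.)

H_0 = Z^2,  H_1 = Z/2Z,  H_2 = Z.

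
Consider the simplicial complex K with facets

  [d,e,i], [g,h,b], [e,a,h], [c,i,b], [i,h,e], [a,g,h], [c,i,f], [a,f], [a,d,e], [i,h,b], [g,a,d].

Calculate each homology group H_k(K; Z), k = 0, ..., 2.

H_0 = Z,  H_1 = Z,  H_2 = 0.

Fix the vertex order a < b < c < d < e < f < g < h < i and write every simplex with vertices in increasing order. Then dim K = 2 and the simplices of K are:

  0-simplices (9): a, b, c, d, e, f, g, h, i
  1-simplices (19): ad, ae, af, ag, ah, bc, bg, bh, bi, cf, ci, de, dg, di, eh, ei, fi, gh, hi
  2-simplices (10): ade, adg, aeh, agh, bci, bgh, bhi, cfi, dei, ehi

so the chain groups are C_0 ≅ Z^9, C_1 ≅ Z^19, C_2 ≅ Z^10.

The boundary map ∂_1: C_1 → C_0 maps an edge to its endpoints' difference, ∂[p,q] = q − p. For instance
  ∂bh = h − b.
As a 9×19 matrix over Z this has rank 8, with invariant factors (1,1,1,1,1,1,1,1).

The boundary map ∂_2: C_2 → C_1 maps a triangle to the signed sum of its edges. For instance
  ∂ehi = hi − ei + eh,
  ∂bgh = gh − bh + bg.
The 19×10 boundary matrix has rank 10 and Smith normal form diag(1,1,1,1,1,1,1,1,1,1).

Computing H_k = (kernel of ∂_k) / (image of ∂_{k+1}):

  H_0: rank C_0 − rank ∂_1 = 9 − 8 = 1, and the invariant factors of ∂_1 are all 1, so H_0 ≅ Z.
  H_1: rank ker ∂_1 − rank ∂_2 = (19 − 8) − 10 = 1, and the invariant factors of ∂_2 are all 1, so H_1 ≅ Z.
  H_2: rank ker ∂_2 − rank ∂_3 = (10 − 10) − 0 = 0, and there is no ∂_3, so H_2 ≅ 0.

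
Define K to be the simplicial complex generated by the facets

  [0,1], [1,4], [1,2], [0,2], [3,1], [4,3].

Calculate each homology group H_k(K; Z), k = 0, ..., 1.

H_0 ≅ Z,  H_1 ≅ Z^2.

Take the total order 0 < 1 < 2 < 3 < 4 on the vertex set. Then K (dimension 1) consists of the simplices:

  0-simplices (5): [0], [1], [2], [3], [4]
  1-simplices (6): [0,1], [0,2], [1,2], [1,3], [1,4], [3,4]

so the chain groups are C_0 ≅ Z^5, C_1 ≅ Z^6.

∂_1: C_1 → C_0 is given by ∂[p,q] = [q] − [p]. For instance
  ∂[1,4] = [4] − [1].
The resulting 5×6 matrix has rank 4, and its Smith normal form has invariant factors (1,1,1,1).

Computing H_k = (kernel of ∂_k) / (image of ∂_{k+1}):

  H_0: rank C_0 − rank ∂_1 = 5 − 4 = 1, and the invariant factors of ∂_1 are all 1, so H_0 = Z.
  H_1: rank ker ∂_1 − rank ∂_2 = (6 − 4) − 0 = 2, and there is no ∂_2, so H_1 = Z^2.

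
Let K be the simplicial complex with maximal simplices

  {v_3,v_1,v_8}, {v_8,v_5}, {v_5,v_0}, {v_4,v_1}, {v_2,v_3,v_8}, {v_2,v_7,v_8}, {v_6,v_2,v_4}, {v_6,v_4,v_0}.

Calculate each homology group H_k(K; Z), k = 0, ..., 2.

H_0 ≅ Z,  H_1 ≅ Z^2,  H_2 = 0.

Fix the vertex order v_0 < v_1 < v_2 < v_3 < v_4 < v_5 < v_6 < v_7 < v_8 and write every simplex with vertices in increasing order. Then dim K = 2 and the simplices of K are:

  0-simplices (9): [v_0], [v_1], [v_2], [v_3], [v_4], [v_5], [v_6], [v_7], [v_8]
  1-simplices (15): (15 of them)
  2-simplices (5): [v_0,v_4,v_6], [v_1,v_3,v_8], [v_2,v_3,v_8], [v_2,v_4,v_6], [v_2,v_7,v_8]

giving chain groups C_0 ≅ Z^9, C_1 ≅ Z^15, C_2 ≅ Z^5.

Boundary ∂_1: C_1 → C_0 sends each edge [p,q] (with p < q) to q − p. For instance
  ∂[v_2,v_7] = [v_7] − [v_2].
This gives a 9×15 integer matrix of rank 8; reducing to Smith normal form yields diagonal entries (1,1,1,1,1,1,1,1).

Boundary ∂_2: C_2 → C_1 acts by ∂[p,q,r] = [q,r] − [p,r] + [p,q]. For instance
  ∂[v_2,v_3,v_8] = [v_3,v_8] − [v_2,v_8] + [v_2,v_3],
  ∂[v_1,v_3,v_8] = [v_3,v_8] − [v_1,v_8] + [v_1,v_3].
As a 15×5 matrix over Z this has rank 5, with invariant factors (1,1,1,1,1).

Computing H_k = (kernel of ∂_k) / (image of ∂_{k+1}):

  H_0: rank C_0 − rank ∂_1 = 9 − 8 = 1, and the invariant factors of ∂_1 are all 1, so H_0 ≅ Z.
  H_1: rank ker ∂_1 − rank ∂_2 = (15 − 8) − 5 = 2, and the invariant factors of ∂_2 are all 1, so H_1 ≅ Z^2.
  H_2: rank ker ∂_2 − rank ∂_3 = (5 − 5) − 0 = 0, and there is no ∂_3, so H_2 ≅ 0.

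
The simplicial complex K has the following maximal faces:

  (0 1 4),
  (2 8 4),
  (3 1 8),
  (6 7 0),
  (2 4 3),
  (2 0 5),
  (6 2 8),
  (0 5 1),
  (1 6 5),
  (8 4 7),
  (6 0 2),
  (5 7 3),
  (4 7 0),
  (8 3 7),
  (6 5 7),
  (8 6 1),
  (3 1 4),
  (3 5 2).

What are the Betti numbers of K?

b_0 = 1, b_1 = 1, b_2 = 0.

Fix the vertex order 0 < 1 < 2 < 3 < 4 < 5 < 6 < 7 < 8 and write every simplex with vertices in increasing order. Then dim K = 2 and the simplices of K are:

  0-simplices (9): [0], [1], [2], [3], [4], [5], [6], [7], [8]
  1-simplices (27): (27 of them)
  2-simplices (18): [0,1,4], [0,1,5], [0,2,5], [0,2,6], [0,4,7], [0,6,7], [1,3,4], [1,3,8], [1,5,6], [1,6,8], [2,3,4], [2,3,5], [2,4,8], [2,6,8], [3,5,7], [3,7,8], [4,7,8], [5,6,7]

giving chain groups C_0 ≅ Z^9, C_1 ≅ Z^27, C_2 ≅ Z^18.

Boundary ∂_1: C_1 → C_0 sends each edge [p,q] (with p < q) to q − p.
The 9×27 boundary matrix has rank 8 and Smith normal form diag(1,1,1,1,1,1,1,1).

Boundary ∂_2: C_2 → C_1 acts by ∂[p,q,r] = [q,r] − [p,r] + [p,q]. For instance
  ∂[5,6,7] = [6,7] − [5,7] + [5,6],
  ∂[0,6,7] = [6,7] − [0,7] + [0,6].
The resulting 27×18 matrix has rank 18, and its Smith normal form has invariant factors (1,1,1,1,1,1,1,1,1,1,1,1,1,1,1,1,1,2).

From H_k ≅ ker(∂_k) / im(∂_{k+1}) we obtain:

  H_0: rank C_0 − rank ∂_1 = 9 − 8 = 1, and the invariant factors of ∂_1 are all 1, so H_0 = Z.
  H_1: rank ker ∂_1 − rank ∂_2 = (27 − 8) − 18 = 1, and ∂_2 has invariant factor 2 > 1, so H_1 = Z ⊕ Z/2Z.
  H_2: rank ker ∂_2 − rank ∂_3 = (18 − 18) − 0 = 0, and there is no ∂_3, so H_2 = 0.

As a check, the Euler characteristic is 9 − 27 + 18 = 0, which agrees with 1 − 1 + 0 = 0.

Hence the Betti numbers are b_0 = 1, b_1 = 1, b_2 = 0.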